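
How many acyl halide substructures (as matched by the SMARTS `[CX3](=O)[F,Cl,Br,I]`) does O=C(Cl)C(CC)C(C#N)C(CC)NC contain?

1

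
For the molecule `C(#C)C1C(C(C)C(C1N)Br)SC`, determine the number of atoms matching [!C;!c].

The query [!C;!c] means: neither aliphatic nor aromatic carbon — same as [!#6].
Check the 12 heavy atoms by environment: 9× C → no; 1× S → match; 1× N → match; 1× Br → match.
Summing the matching environments: 1 + 1 + 1 = 3 matching atoms.

3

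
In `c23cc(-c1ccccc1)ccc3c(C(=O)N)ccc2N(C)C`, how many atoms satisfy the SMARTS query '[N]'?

2

The query [N] means: uppercase N matches aliphatic (non-aromatic) nitrogen only.
Check the 22 heavy atoms by environment: 16× c (aromatic) → no; 3× C → no; 1× O → no; 2× N → match.
That gives 2 matching atoms.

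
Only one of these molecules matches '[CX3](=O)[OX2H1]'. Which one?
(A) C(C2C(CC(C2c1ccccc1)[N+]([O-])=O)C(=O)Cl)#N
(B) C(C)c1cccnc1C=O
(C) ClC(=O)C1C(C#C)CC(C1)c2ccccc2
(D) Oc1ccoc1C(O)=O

D

[CX3](=O)[OX2H1] describes an sp2 carbon double-bonded to O and single-bonded to an -OH oxygen (a carboxylic acid).
(A) has an acyl chloride (-C(=O)Cl) but the carbonyl is bonded to Cl, not to an -OH oxygen.
(B) has an aldehyde (-CHO) but there is no singly-bonded oxygen on the carbonyl carbon.
(C) has an acyl chloride (-C(=O)Cl) but the carbonyl is bonded to Cl, not to an -OH oxygen.
(D) contains a carboxylic acid group (-C(=O)OH), which satisfies every atom and bond constraint.
So the answer is (D).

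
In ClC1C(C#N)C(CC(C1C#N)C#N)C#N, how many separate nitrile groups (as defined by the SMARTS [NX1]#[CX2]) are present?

4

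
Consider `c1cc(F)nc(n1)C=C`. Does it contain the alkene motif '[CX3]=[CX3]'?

The pattern [CX3]=[CX3] describes a non-aromatic C=C double bond between two sp2 carbons — an alkene.
The molecule carries a vinyl group (-CH=CH2), whose atoms satisfy every constraint of the query, so the pattern matches.

Yes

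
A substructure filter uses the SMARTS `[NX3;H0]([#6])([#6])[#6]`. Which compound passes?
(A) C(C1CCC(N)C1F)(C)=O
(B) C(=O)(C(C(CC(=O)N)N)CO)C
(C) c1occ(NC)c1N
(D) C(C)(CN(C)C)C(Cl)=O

D

[NX3;H0]([#6])([#6])[#6] describes a trivalent nitrogen with no H, bonded to three carbons (a tertiary amine).
(A) has a primary amino group (-NH2) but the nitrogen has H2, not H0 with three carbons.
(B) has a primary amino group (-NH2) but the nitrogen has H2, not H0 with three carbons.
(C) has a primary amino group (-NH2) but the nitrogen has H2, not H0 with three carbons.
(D) contains a dimethylamino group (-N(CH3)2), which satisfies every atom and bond constraint.
So the answer is (D).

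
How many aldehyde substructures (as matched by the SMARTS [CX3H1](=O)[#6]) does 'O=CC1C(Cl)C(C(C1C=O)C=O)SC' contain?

[CX3H1](=O)[#6] is the SMARTS for an aldehyde: an sp2 carbon with one H, double-bonded to O and single-bonded to carbon.
The molecule carries 3 separate instances of an aldehyde (-CHO) meeting every constraint; each maps to a distinct set of atoms, giving 3 matches.

3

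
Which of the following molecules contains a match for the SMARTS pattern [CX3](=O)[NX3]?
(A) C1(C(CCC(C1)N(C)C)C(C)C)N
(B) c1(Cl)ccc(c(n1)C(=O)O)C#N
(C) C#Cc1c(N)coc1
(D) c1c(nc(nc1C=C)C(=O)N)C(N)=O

[CX3](=O)[NX3] describes a carbonyl carbon bonded to a trivalent nitrogen (an amide).
(A) has a primary amino group (-NH2) but the -NH2 is not attached to a carbonyl carbon.
(B) has a carboxylic acid group (-C(=O)OH) but the carbonyl is bonded to O, not to an NX3 nitrogen.
(C) has a primary amino group (-NH2) but the -NH2 is not attached to a carbonyl carbon.
(D) contains a primary amide (-C(=O)NH2), which satisfies every atom and bond constraint.
So the answer is (D).

D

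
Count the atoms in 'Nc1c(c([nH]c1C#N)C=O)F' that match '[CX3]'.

The query [CX3] means: C with X3: aliphatic carbon with exactly 3 total connections.
Check the 11 heavy atoms by environment: 1× n (aromatic, X3) → no; 4× c (aromatic, X3) → no; 1× C (X3) → match; 1× O (X1) → no; 1× F (X1) → no; 1× N (X3) → no; 1× C (X2) → no; 1× N (X1) → no.
That gives 1 matching atom.

1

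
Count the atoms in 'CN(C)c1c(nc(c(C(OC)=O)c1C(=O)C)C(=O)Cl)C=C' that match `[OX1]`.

3

The query [OX1] means: aliphatic oxygen with one total connection — typically a carbonyl =O or an oxide.
Check the 21 heavy atoms by environment: 1× n (aromatic, X2) → no; 5× c (aromatic, X3) → no; 5× C (X3) → no; 3× O (X1) → match; 1× O (X2) → no; 4× C (X4) → no; 1× Cl (X1) → no; 1× N (X3) → no.
That gives 3 matching atoms.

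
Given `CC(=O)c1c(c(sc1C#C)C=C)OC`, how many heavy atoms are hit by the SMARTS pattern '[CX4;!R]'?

2

The query [CX4;!R] means: aliphatic carbon with four total connections, not in a ring.
Check the 14 heavy atoms by environment: 1× s (aromatic, X2, in 5-ring) → no; 4× c (aromatic, X3, in 5-ring) → no; 2× C (X2, acyclic) → no; 3× C (X3, acyclic) → no; 1× O (X1, acyclic) → no; 2× C (X4, acyclic) → match; 1× O (X2, acyclic) → no.
That gives 2 matching atoms.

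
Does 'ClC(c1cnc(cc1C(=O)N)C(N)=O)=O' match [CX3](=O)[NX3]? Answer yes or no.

Yes

The pattern [CX3](=O)[NX3] describes a carbonyl carbon bonded to a trivalent nitrogen — an amide.
The molecule carries a primary amide (-C(=O)NH2), whose atoms satisfy every constraint of the query, so the pattern matches.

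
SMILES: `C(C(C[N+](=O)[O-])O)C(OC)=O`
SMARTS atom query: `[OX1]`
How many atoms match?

The query [OX1] means: aliphatic oxygen with one total connection — typically a carbonyl =O or an oxide.
Check the 11 heavy atoms by environment: 4× C (X4) → no; 2× O (X2) → no; 1× C (X3) → no; 2× O (X1) → match; 1× N (charge +1, X3) → no; 1× O (charge -1, X1) → match.
Summing the matching environments: 2 + 1 = 3 matching atoms.

3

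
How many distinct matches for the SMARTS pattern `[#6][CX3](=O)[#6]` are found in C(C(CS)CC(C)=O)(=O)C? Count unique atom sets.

2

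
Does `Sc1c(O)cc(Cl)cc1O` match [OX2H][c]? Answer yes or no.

Yes

The pattern [OX2H][c] describes a hydroxyl oxygen attached to an aromatic carbon — a phenol.
The molecule carries a hydroxyl group (-OH), whose atoms satisfy every constraint of the query, so the pattern matches.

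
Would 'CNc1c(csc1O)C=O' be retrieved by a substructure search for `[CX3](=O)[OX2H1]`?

No

The pattern [CX3](=O)[OX2H1] describes an sp2 carbon double-bonded to O and single-bonded to an -OH oxygen — a carboxylic acid.
The closest candidate here is an aldehyde (-CHO), but there is no singly-bonded oxygen on the carbonyl carbon. No other fragment satisfies the full query, so there is no match.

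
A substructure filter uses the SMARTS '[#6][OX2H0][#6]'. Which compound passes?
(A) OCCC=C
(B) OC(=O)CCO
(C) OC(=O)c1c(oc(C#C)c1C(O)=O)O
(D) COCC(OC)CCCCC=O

D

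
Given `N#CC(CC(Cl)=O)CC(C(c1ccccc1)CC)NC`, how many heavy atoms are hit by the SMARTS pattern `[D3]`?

5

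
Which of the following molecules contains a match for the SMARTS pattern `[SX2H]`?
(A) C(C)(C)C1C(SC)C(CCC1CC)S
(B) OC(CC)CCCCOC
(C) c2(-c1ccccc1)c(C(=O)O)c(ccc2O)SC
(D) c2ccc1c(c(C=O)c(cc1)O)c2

A

[SX2H] describes an aliphatic sulfur with two connections, one being H (a thiol).
(A) contains a thiol (-SH), which satisfies every atom and bond constraint.
(B) has a hydroxyl group (-OH) but it is an -OH, not an -SH.
(C) has a methylthio ether (-SCH3) but the sulfur has H0 (bonded to two carbons), not H1.
(D) has a hydroxyl group (-OH) but it is an -OH, not an -SH.
So the answer is (A).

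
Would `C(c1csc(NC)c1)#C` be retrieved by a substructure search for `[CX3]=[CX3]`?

No

The pattern [CX3]=[CX3] describes a non-aromatic C=C double bond between two sp2 carbons — an alkene.
The closest candidate here is an ethynyl group (-C#CH), but the C-C bond is a triple bond, not a double bond. No other fragment satisfies the full query, so there is no match.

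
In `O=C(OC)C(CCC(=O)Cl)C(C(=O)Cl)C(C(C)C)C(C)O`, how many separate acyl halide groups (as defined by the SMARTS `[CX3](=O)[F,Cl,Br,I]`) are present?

2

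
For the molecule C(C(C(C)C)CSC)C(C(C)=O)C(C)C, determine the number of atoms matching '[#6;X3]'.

The query [#6;X3] means: any carbon (aromatic or not) with three total connections.
Check the 15 heavy atoms by environment: 12× C (X4) → no; 1× C (X3) → match; 1× O (X1) → no; 1× S (X2) → no.
That gives 1 matching atom.

1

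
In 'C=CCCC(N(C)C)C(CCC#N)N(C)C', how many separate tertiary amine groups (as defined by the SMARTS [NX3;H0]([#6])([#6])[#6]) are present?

2

[NX3;H0]([#6])([#6])[#6] is the SMARTS for a tertiary amine: a trivalent nitrogen with no H, bonded to three carbons.
The molecule carries 2 separate instances of a dimethylamino group (-N(CH3)2) meeting every constraint; each maps to a distinct set of atoms, giving 2 matches.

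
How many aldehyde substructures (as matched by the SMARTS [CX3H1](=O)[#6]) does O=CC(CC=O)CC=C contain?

[CX3H1](=O)[#6] is the SMARTS for an aldehyde: an sp2 carbon with one H, double-bonded to O and single-bonded to carbon.
The molecule carries 2 separate instances of an aldehyde (-CHO) meeting every constraint; each maps to a distinct set of atoms, giving 2 matches.

2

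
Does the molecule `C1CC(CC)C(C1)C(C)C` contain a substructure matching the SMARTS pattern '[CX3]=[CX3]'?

The pattern [CX3]=[CX3] describes a non-aromatic C=C double bond between two sp2 carbons — an alkene.
The closest candidate here is an ethyl group (-CH2CH3), but its C-C bond is a single bond between CX4 carbons, not CX3=CX3. No other fragment satisfies the full query, so there is no match.

No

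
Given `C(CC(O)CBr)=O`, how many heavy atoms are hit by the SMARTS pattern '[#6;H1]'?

The query [#6;H1] means: any carbon bearing exactly one hydrogen.
Check the 7 heavy atoms by environment: 2× C (H2) → no; 2× C (H1) → match; 1× Br (H0) → no; 1× O (H0) → no; 1× O (H1) → no.
That gives 2 matching atoms.

2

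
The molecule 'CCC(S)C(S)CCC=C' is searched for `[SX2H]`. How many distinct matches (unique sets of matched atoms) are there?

[SX2H] is the SMARTS for a thiol: an aliphatic sulfur with two connections, one being H.
The molecule carries 2 separate instances of a thiol (-SH) meeting every constraint; each maps to a distinct set of atoms, giving 2 matches.

2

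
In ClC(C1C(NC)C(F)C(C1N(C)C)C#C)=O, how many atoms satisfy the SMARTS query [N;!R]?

2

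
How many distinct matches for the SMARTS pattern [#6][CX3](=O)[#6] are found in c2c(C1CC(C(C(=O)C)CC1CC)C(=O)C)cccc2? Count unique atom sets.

2

[#6][CX3](=O)[#6] is the SMARTS for a ketone: a carbonyl carbon (no H) flanked by two carbons.
The molecule carries 2 separate instances of an acetyl/ketone group (-C(=O)CH3) meeting every constraint; each maps to a distinct set of atoms, giving 2 matches.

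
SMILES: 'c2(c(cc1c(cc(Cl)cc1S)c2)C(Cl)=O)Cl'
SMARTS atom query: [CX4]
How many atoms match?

0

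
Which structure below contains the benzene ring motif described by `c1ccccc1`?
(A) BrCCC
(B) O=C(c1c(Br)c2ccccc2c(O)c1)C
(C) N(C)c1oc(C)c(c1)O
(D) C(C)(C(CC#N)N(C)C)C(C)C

c1ccccc1 describes six aromatic carbons in a ring (a benzene ring).
(A) has a methyl group (-CH3) but no six-membered all-carbon aromatic ring is present.
(B) contains the required atom environment, so the pattern matches.
(C) has a methyl group (-CH3) but no six-membered all-carbon aromatic ring is present.
(D) has a methyl group (-CH3) but no six-membered all-carbon aromatic ring is present.
So the answer is (B).

B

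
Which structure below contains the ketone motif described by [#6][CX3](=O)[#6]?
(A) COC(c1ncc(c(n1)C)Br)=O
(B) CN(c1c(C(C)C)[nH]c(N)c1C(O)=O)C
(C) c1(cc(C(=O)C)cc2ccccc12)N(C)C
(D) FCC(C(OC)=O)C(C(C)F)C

[#6][CX3](=O)[#6] describes a carbonyl carbon (no H) flanked by two carbons (a ketone).
(A) has a methyl-ester group (-C(=O)OCH3) but one neighbour of the carbonyl carbon is O, not C.
(B) has a carboxylic acid group (-C(=O)OH) but one neighbour of the carbonyl carbon is O, not C.
(C) contains an acetyl/ketone group (-C(=O)CH3), which satisfies every atom and bond constraint.
(D) has a methyl-ester group (-C(=O)OCH3) but one neighbour of the carbonyl carbon is O, not C.
So the answer is (C).

C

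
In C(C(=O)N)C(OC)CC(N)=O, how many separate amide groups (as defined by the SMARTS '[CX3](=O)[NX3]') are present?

2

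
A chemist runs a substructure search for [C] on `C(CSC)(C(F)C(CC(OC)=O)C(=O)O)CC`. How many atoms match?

11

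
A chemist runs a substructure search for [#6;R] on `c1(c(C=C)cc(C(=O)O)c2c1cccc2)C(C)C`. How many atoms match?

10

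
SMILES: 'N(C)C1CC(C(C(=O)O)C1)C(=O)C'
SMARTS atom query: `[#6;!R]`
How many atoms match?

4

The query [#6;!R] means: carbon not in any ring.
Check the 13 heavy atoms by environment: 5× C (in 5-ring) → no; 4× C (acyclic) → match; 3× O (acyclic) → no; 1× N (acyclic) → no.
That gives 4 matching atoms.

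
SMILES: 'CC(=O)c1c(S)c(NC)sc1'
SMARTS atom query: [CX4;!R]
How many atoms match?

Check the 11 heavy atoms by environment: 1× s (aromatic, X2, in 5-ring) → no; 4× c (aromatic, X3, in 5-ring) → no; 1× N (X3, acyclic) → no; 2× C (X4, acyclic) → match; 1× S (X2, acyclic) → no; 1× C (X3, acyclic) → no; 1× O (X1, acyclic) → no.
That gives 2 matching atoms.

2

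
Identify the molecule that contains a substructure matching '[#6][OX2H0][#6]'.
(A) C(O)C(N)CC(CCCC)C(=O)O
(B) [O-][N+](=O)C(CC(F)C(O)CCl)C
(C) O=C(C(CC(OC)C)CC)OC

C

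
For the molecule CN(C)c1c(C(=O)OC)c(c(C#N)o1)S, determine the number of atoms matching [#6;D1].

3

The query [#6;D1] means: carbon bonded to exactly one heavy atom.
Check the 15 heavy atoms by environment: 1× o (aromatic, D2) → no; 4× c (aromatic, D3) → no; 1× C (D3) → no; 1× O (D1) → no; 1× O (D2) → no; 3× C (D1) → match; 1× S (D1) → no; 1× C (D2) → no; 1× N (D1) → no; 1× N (D3) → no.
That gives 3 matching atoms.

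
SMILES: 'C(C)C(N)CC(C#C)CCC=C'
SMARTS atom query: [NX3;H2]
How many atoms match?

1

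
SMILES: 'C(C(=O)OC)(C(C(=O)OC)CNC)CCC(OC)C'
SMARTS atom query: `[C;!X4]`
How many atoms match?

2

Check the 19 heavy atoms by environment: 11× C (X4) → no; 2× C (X3) → match; 2× O (X1) → no; 3× O (X2) → no; 1× N (X3) → no.
That gives 2 matching atoms.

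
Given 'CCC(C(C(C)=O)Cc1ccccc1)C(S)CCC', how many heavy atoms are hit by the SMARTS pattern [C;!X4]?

1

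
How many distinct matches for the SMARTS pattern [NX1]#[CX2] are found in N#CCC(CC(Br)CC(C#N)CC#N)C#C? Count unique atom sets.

[NX1]#[CX2] is the SMARTS for a nitrile: a nitrogen triple-bonded to a two-connected carbon.
The molecule carries 3 separate instances of a nitrile (-C#N) meeting every constraint; each maps to a distinct set of atoms, giving 3 matches.

3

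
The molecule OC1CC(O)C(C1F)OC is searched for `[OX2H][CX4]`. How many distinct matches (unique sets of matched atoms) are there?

[OX2H][CX4] is the SMARTS for an aliphatic alcohol: a hydroxyl oxygen bound to an sp3 (X4) carbon.
The molecule carries 2 separate instances of a hydroxyl group (-OH) meeting every constraint; each maps to a distinct set of atoms, giving 2 matches.

2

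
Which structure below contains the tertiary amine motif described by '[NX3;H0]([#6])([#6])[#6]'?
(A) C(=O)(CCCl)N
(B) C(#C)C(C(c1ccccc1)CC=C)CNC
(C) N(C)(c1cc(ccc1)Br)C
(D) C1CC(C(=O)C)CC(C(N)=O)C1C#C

[NX3;H0]([#6])([#6])[#6] describes a trivalent nitrogen with no H, bonded to three carbons (a tertiary amine).
(A) has a primary amide (-C(=O)NH2) but the amide nitrogen has H2 and only one carbon neighbour.
(B) has an N-methylamino group (-NHCH3) but the nitrogen still has one H (H1), not H0.
(C) contains a dimethylamino group (-N(CH3)2), which satisfies every atom and bond constraint.
(D) has a primary amide (-C(=O)NH2) but the amide nitrogen has H2 and only one carbon neighbour.
So the answer is (C).

C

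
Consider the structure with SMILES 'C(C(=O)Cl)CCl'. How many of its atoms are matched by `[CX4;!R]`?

2

The query [CX4;!R] means: aliphatic carbon with four total connections, not in a ring.
Check the 6 heavy atoms by environment: 2× C (X4, acyclic) → match; 1× C (X3, acyclic) → no; 1× O (X1, acyclic) → no; 2× Cl (X1, acyclic) → no.
That gives 2 matching atoms.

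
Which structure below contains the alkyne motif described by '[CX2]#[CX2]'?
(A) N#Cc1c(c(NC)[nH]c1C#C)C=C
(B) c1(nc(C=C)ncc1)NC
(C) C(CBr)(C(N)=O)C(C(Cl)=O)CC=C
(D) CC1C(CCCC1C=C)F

A

[CX2]#[CX2] describes a carbon-carbon triple bond (an alkyne).
(A) contains an ethynyl group (-C#CH), which satisfies every atom and bond constraint.
(B) has a vinyl group (-CH=CH2) but the C=C is a double bond; both carbons are CX3, not CX2.
(C) has a vinyl group (-CH=CH2) but the C=C is a double bond; both carbons are CX3, not CX2.
(D) has a vinyl group (-CH=CH2) but the C=C is a double bond; both carbons are CX3, not CX2.
So the answer is (A).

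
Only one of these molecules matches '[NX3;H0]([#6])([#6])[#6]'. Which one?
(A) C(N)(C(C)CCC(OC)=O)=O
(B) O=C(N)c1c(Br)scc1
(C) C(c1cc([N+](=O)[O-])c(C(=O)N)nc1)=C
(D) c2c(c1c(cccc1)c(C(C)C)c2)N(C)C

[NX3;H0]([#6])([#6])[#6] describes a trivalent nitrogen with no H, bonded to three carbons (a tertiary amine).
(A) has a primary amide (-C(=O)NH2) but the amide nitrogen has H2 and only one carbon neighbour.
(B) has a primary amide (-C(=O)NH2) but the amide nitrogen has H2 and only one carbon neighbour.
(C) has a primary amide (-C(=O)NH2) but the amide nitrogen has H2 and only one carbon neighbour.
(D) contains a dimethylamino group (-N(CH3)2), which satisfies every atom and bond constraint.
So the answer is (D).

D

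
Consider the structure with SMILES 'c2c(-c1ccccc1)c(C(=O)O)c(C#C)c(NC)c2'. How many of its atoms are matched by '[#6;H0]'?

The query [#6;H0] means: any carbon with no attached hydrogen.
Check the 19 heavy atoms by environment: 5× c (aromatic, H0) → match; 7× c (aromatic, H1) → no; 1× N (H1) → no; 1× C (H3) → no; 2× C (H0) → match; 1× C (H1) → no; 1× O (H0) → no; 1× O (H1) → no.
Summing the matching environments: 5 + 2 = 7 matching atoms.

7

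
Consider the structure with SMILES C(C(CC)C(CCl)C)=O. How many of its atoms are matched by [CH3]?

2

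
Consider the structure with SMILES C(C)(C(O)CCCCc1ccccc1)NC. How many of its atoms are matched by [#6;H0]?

1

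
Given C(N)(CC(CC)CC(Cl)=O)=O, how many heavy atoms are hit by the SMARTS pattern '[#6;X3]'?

2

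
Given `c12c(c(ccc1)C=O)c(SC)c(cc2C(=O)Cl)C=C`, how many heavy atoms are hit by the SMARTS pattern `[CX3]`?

4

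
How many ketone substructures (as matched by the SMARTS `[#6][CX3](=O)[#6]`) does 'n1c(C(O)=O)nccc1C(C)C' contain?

[#6][CX3](=O)[#6] is the SMARTS for a ketone: a carbonyl carbon (no H) flanked by two carbons.
The molecule has a carboxylic acid group (-C(=O)OH), but one neighbour of the carbonyl carbon is O, not C; nothing else fits, so there are 0 matches.

0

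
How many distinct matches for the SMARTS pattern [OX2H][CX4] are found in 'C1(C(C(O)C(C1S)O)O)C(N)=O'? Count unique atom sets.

3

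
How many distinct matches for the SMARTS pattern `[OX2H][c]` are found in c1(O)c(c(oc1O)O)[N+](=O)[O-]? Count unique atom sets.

3

[OX2H][c] is the SMARTS for a phenol: a hydroxyl oxygen attached to an aromatic carbon.
The molecule carries 3 separate instances of a hydroxyl group (-OH) meeting every constraint; each maps to a distinct set of atoms, giving 3 matches.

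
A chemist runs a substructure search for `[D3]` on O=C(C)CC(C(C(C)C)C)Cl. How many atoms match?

4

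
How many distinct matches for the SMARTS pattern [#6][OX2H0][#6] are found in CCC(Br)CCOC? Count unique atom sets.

[#6][OX2H0][#6] is the SMARTS for an ether: an aliphatic oxygen bridging two carbons with no H on the oxygen.
Exactly one fragment in the molecule meets all constraints, giving 1 match.

1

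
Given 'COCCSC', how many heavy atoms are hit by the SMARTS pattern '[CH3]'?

The query [CH3] means: aliphatic carbon with exactly three hydrogens.
Check the 6 heavy atoms by environment: 2× C (H2) → no; 1× S (H0) → no; 2× C (H3) → match; 1× O (H0) → no.
That gives 2 matching atoms.

2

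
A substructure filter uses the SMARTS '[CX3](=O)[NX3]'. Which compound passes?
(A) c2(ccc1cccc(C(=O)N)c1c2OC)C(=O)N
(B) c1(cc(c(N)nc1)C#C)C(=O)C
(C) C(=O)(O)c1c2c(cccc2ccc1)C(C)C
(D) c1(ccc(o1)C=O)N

A

[CX3](=O)[NX3] describes a carbonyl carbon bonded to a trivalent nitrogen (an amide).
(A) contains a primary amide (-C(=O)NH2), which satisfies every atom and bond constraint.
(B) has a primary amino group (-NH2) but the -NH2 is not attached to a carbonyl carbon.
(C) has a carboxylic acid group (-C(=O)OH) but the carbonyl is bonded to O, not to an NX3 nitrogen.
(D) has a primary amino group (-NH2) but the -NH2 is not attached to a carbonyl carbon.
So the answer is (A).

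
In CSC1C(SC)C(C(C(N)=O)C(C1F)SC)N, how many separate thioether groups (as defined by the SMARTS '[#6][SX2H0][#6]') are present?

3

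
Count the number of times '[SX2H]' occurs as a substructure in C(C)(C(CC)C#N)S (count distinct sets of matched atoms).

1

[SX2H] is the SMARTS for a thiol: an aliphatic sulfur with two connections, one being H.
Exactly one fragment in the molecule meets all constraints, giving 1 match.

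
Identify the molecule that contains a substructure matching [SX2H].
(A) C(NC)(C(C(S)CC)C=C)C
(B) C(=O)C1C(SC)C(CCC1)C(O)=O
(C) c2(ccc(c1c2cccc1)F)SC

[SX2H] describes an aliphatic sulfur with two connections, one being H (a thiol).
(A) contains a thiol (-SH), which satisfies every atom and bond constraint.
(B) has a methylthio ether (-SCH3) but the sulfur has H0 (bonded to two carbons), not H1.
(C) has a methylthio ether (-SCH3) but the sulfur has H0 (bonded to two carbons), not H1.
So the answer is (A).

A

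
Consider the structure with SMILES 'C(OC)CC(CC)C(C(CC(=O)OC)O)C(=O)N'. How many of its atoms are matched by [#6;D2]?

4

The query [#6;D2] means: any carbon bonded to exactly two heavy atoms.
Check the 18 heavy atoms by environment: 4× C (D2) → match; 5× C (D3) → no; 3× O (D1) → no; 2× O (D2) → no; 3× C (D1) → no; 1× N (D1) → no.
That gives 4 matching atoms.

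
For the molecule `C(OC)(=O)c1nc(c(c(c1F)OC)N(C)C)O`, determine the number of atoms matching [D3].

7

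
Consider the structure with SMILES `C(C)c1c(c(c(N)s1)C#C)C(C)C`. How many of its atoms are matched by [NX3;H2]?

1

The query [NX3;H2] means: aliphatic N with 3 total connections, two of them H — an -NH2 nitrogen (amine or amide).
Check the 13 heavy atoms by environment: 1× s (aromatic, H0, X2) → no; 4× c (aromatic, H0, X3) → no; 1× C (H2, X4) → no; 3× C (H3, X4) → no; 1× N (H2, X3) → match; 1× C (H0, X2) → no; 1× C (H1, X2) → no; 1× C (H1, X4) → no.
That gives 1 matching atom.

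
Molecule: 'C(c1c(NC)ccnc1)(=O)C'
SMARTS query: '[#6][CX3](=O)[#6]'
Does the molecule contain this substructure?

The pattern [#6][CX3](=O)[#6] describes a carbonyl carbon (no H) flanked by two carbons — a ketone.
The molecule carries an acetyl/ketone group (-C(=O)CH3), whose atoms satisfy every constraint of the query, so the pattern matches.

Yes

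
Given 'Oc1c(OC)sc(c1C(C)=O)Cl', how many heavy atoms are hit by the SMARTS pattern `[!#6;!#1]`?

5

Check the 12 heavy atoms by environment: 1× s (aromatic) → match; 4× c (aromatic) → no; 3× O → match; 3× C → no; 1× Cl → match.
Summing the matching environments: 1 + 3 + 1 = 5 matching atoms.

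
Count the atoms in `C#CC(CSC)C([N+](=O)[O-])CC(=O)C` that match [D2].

4

Check the 14 heavy atoms by environment: 3× C (D2) → match; 3× C (D3) → no; 1× N (charge +1, D3) → no; 1× O (charge -1, D1) → no; 2× O (D1) → no; 1× S (D2) → match; 3× C (D1) → no.
Summing the matching environments: 3 + 1 = 4 matching atoms.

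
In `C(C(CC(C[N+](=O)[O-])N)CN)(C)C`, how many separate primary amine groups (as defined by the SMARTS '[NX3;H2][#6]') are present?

[NX3;H2][#6] is the SMARTS for a primary amine: a trivalent nitrogen with two H attached to carbon.
The molecule carries 2 separate instances of a primary amino group (-NH2) meeting every constraint; each maps to a distinct set of atoms, giving 2 matches.

2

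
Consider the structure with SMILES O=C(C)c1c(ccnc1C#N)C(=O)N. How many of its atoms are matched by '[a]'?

The query [a] means: a matches any aromatic atom.
Check the 14 heavy atoms by environment: 1× n (aromatic) → match; 5× c (aromatic) → match; 4× C → no; 2× N → no; 2× O → no.
Summing the matching environments: 1 + 5 = 6 matching atoms.

6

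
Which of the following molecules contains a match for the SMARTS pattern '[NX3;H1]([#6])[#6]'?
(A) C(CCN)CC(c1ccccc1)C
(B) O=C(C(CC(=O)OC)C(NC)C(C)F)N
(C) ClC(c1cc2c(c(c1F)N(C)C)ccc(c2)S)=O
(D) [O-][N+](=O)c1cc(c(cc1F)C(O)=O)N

B

[NX3;H1]([#6])[#6] describes a trivalent nitrogen with one H, bonded to two carbons (a secondary amine).
(A) has a primary amino group (-NH2) but the nitrogen has H2 and only one carbon neighbour.
(B) contains an N-methylamino group (-NHCH3), which satisfies every atom and bond constraint.
(C) has a dimethylamino group (-N(CH3)2) but the nitrogen has H0, not H1.
(D) has a primary amino group (-NH2) but the nitrogen has H2 and only one carbon neighbour.
So the answer is (B).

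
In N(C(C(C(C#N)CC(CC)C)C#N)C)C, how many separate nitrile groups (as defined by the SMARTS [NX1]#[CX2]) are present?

2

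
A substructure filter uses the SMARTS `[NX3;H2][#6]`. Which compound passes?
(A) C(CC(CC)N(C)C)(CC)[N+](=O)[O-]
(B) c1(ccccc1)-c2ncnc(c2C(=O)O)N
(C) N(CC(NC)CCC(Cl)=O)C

B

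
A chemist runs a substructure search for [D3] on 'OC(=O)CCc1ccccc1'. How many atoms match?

The query [D3] means: atom with exactly three heavy-atom neighbours.
Check the 11 heavy atoms by environment: 2× C (D2) → no; 1× C (D3) → match; 2× O (D1) → no; 1× c (aromatic, D3) → match; 5× c (aromatic, D2) → no.
Summing the matching environments: 1 + 1 = 2 matching atoms.

2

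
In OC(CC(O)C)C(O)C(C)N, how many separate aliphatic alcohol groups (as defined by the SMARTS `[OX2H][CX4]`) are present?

3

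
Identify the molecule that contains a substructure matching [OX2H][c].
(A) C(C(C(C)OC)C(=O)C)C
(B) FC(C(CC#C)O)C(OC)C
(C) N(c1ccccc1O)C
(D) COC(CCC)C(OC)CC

C

[OX2H][c] describes a hydroxyl oxygen attached to an aromatic carbon (a phenol).
(A) has a methoxy ether (-OCH3) but the oxygen has H0, not H1.
(B) has a hydroxyl group (-OH) but the -OH is on an aliphatic carbon, not an aromatic c.
(C) contains a hydroxyl group (-OH), which satisfies every atom and bond constraint.
(D) has a methoxy ether (-OCH3) but the oxygen has H0, not H1.
So the answer is (C).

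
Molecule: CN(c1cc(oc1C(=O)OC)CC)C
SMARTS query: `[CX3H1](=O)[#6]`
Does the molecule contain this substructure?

The pattern [CX3H1](=O)[#6] describes an sp2 carbon with one H, double-bonded to O and single-bonded to carbon — an aldehyde.
The closest candidate here is a methyl-ester group (-C(=O)OCH3), but the carbonyl carbon has H0, not H1. No other fragment satisfies the full query, so there is no match.

No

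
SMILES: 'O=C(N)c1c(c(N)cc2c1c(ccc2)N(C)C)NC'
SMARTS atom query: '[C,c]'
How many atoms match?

Check the 19 heavy atoms by environment: 10× c (aromatic) → match; 4× C → match; 1× O → no; 4× N → no.
Summing the matching environments: 10 + 4 = 14 matching atoms.

14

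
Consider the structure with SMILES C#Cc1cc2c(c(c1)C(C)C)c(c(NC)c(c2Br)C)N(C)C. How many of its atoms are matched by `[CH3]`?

The query [CH3] means: aliphatic carbon with exactly three hydrogens.
Check the 22 heavy atoms by environment: 8× c (aromatic, H0) → no; 2× c (aromatic, H1) → no; 1× Br (H0) → no; 6× C (H3) → match; 1× N (H1) → no; 2× C (H1) → no; 1× C (H0) → no; 1× N (H0) → no.
That gives 6 matching atoms.

6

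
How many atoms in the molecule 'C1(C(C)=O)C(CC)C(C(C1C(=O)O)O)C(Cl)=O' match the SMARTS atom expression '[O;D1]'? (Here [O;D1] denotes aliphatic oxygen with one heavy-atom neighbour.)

5

The query [O;D1] means: aliphatic oxygen bonded to exactly one heavy atom.
Check the 17 heavy atoms by environment: 8× C (D3) → no; 1× C (D2) → no; 2× C (D1) → no; 5× O (D1) → match; 1× Cl (D1) → no.
That gives 5 matching atoms.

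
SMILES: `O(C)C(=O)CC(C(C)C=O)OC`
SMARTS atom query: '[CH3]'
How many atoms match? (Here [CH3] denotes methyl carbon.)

3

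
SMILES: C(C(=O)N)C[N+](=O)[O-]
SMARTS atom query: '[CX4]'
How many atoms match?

2

The query [CX4] means: C with X4: aliphatic carbon with exactly 4 total connections (bonds + H).
Check the 8 heavy atoms by environment: 2× C (X4) → match; 1× C (X3) → no; 2× O (X1) → no; 1× N (X3) → no; 1× N (charge +1, X3) → no; 1× O (charge -1, X1) → no.
That gives 2 matching atoms.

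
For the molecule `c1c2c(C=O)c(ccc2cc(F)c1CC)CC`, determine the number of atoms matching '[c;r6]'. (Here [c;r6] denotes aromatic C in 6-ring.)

10

The query [c;r6] means: aromatic carbon that belongs to a six-membered ring.
Check the 17 heavy atoms by environment: 10× c (aromatic, in 6-ring) → match; 5× C (acyclic) → no; 1× F (acyclic) → no; 1× O (acyclic) → no.
That gives 10 matching atoms.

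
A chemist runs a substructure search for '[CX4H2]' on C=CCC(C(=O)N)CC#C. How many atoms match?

2

The query [CX4H2] means: sp3 carbon (X4) with exactly two hydrogens.
Check the 10 heavy atoms by environment: 2× C (H2, X4) → match; 1× C (H1, X4) → no; 1× C (H1, X3) → no; 1× C (H2, X3) → no; 1× C (H0, X2) → no; 1× C (H1, X2) → no; 1× C (H0, X3) → no; 1× O (H0, X1) → no; 1× N (H2, X3) → no.
That gives 2 matching atoms.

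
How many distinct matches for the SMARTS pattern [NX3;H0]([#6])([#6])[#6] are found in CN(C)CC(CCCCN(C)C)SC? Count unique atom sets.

2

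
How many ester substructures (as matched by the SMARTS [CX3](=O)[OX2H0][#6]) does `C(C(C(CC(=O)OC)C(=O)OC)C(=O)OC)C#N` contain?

3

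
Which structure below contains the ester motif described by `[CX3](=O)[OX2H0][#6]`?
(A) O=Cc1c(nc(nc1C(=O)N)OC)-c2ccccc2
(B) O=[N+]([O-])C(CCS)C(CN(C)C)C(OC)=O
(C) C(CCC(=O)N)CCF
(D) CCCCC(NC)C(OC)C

[CX3](=O)[OX2H0][#6] describes a carbonyl carbon bonded to an oxygen that is itself bonded to carbon (no H on that O) (an ester).
(A) has a methoxy ether (-OCH3) but the ether oxygen is not adjacent to a C=O carbon.
(B) contains a methyl-ester group (-C(=O)OCH3), which satisfies every atom and bond constraint.
(C) has a primary amide (-C(=O)NH2) but the carbonyl is bonded to N, not to an O-C linkage.
(D) has a methoxy ether (-OCH3) but the ether oxygen is not adjacent to a C=O carbon.
So the answer is (B).

B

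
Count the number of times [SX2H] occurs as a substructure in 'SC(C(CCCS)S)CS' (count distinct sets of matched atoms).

4

[SX2H] is the SMARTS for a thiol: an aliphatic sulfur with two connections, one being H.
The molecule carries 4 separate instances of a thiol (-SH) meeting every constraint; each maps to a distinct set of atoms, giving 4 matches.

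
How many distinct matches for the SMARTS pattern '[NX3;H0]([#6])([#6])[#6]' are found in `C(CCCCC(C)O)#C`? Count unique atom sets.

[NX3;H0]([#6])([#6])[#6] is the SMARTS for a tertiary amine: a trivalent nitrogen with no H, bonded to three carbons.
No fragment in the molecule satisfies every constraint, giving 0 matches.

0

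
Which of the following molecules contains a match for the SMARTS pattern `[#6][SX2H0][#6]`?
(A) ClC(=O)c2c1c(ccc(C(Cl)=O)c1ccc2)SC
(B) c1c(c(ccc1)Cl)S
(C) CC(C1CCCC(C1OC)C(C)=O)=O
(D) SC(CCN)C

A

[#6][SX2H0][#6] describes an aliphatic sulfur bridging two carbons with no H on the sulfur (a thioether).
(A) contains a methylthio ether (-SCH3), which satisfies every atom and bond constraint.
(B) has a thiol (-SH) but the sulfur has H1, not H0 bridging two carbons.
(C) has a methoxy ether (-OCH3) but the bridging atom is O, not S.
(D) has a thiol (-SH) but the sulfur has H1, not H0 bridging two carbons.
So the answer is (A).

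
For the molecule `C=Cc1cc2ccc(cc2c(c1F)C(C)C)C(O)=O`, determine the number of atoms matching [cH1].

4

Check the 19 heavy atoms by environment: 6× c (aromatic, H0) → no; 4× c (aromatic, H1) → match; 2× C (H1) → no; 2× C (H3) → no; 1× C (H2) → no; 1× F (H0) → no; 1× C (H0) → no; 1× O (H0) → no; 1× O (H1) → no.
That gives 4 matching atoms.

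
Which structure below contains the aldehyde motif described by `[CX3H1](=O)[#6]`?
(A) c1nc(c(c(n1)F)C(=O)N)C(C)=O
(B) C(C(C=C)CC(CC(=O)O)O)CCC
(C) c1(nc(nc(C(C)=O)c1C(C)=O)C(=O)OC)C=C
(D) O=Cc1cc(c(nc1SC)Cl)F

[CX3H1](=O)[#6] describes an sp2 carbon with one H, double-bonded to O and single-bonded to carbon (an aldehyde).
(A) has an acetyl/ketone group (-C(=O)CH3) but the carbonyl carbon has H0 (two carbon neighbours), not H1.
(B) has a carboxylic acid group (-C(=O)OH) but the carbonyl carbon has H0 and is bonded to O, not H1.
(C) has an acetyl/ketone group (-C(=O)CH3) but the carbonyl carbon has H0 (two carbon neighbours), not H1.
(D) contains an aldehyde (-CHO), which satisfies every atom and bond constraint.
So the answer is (D).

D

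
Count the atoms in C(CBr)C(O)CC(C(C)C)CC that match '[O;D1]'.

1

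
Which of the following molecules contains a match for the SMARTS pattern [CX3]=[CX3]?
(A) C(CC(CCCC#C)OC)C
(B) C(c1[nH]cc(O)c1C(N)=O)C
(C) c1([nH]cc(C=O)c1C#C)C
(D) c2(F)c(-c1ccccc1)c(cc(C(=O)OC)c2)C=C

D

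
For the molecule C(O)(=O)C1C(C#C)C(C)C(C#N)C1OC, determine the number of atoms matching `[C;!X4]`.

4

The query [C;!X4] means: aliphatic carbon that does not have four total connections.
Check the 15 heavy atoms by environment: 7× C (X4) → no; 1× C (X3) → match; 1× O (X1) → no; 2× O (X2) → no; 3× C (X2) → match; 1× N (X1) → no.
Summing the matching environments: 1 + 3 = 4 matching atoms.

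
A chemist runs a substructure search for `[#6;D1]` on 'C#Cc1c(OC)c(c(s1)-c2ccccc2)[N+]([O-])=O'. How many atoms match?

2

The query [#6;D1] means: carbon bonded to exactly one heavy atom.
Check the 18 heavy atoms by environment: 1× s (aromatic, D2) → no; 5× c (aromatic, D3) → no; 1× O (D2) → no; 2× C (D1) → match; 5× c (aromatic, D2) → no; 1× N (charge +1, D3) → no; 1× O (charge -1, D1) → no; 1× O (D1) → no; 1× C (D2) → no.
That gives 2 matching atoms.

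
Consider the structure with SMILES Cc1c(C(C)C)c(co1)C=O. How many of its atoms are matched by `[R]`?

Check the 11 heavy atoms by environment: 1× o (aromatic, in 5-ring) → match; 4× c (aromatic, in 5-ring) → match; 5× C (acyclic) → no; 1× O (acyclic) → no.
Summing the matching environments: 1 + 4 = 5 matching atoms.

5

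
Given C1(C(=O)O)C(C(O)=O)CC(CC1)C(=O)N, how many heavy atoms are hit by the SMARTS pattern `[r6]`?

6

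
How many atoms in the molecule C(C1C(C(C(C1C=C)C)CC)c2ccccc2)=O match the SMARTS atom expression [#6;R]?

Check the 18 heavy atoms by environment: 5× C (in 5-ring) → match; 6× C (acyclic) → no; 1× O (acyclic) → no; 6× c (aromatic, in 6-ring) → match.
Summing the matching environments: 5 + 6 = 11 matching atoms.

11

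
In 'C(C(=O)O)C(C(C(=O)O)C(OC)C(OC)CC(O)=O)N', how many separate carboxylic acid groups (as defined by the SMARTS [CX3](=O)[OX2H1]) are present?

[CX3](=O)[OX2H1] is the SMARTS for a carboxylic acid: an sp2 carbon double-bonded to O and single-bonded to an -OH oxygen.
The molecule carries 3 separate instances of a carboxylic acid group (-C(=O)OH) meeting every constraint; each maps to a distinct set of atoms, giving 3 matches.

3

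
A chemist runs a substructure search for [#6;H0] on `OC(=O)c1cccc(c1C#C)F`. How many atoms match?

5

The query [#6;H0] means: any carbon with no attached hydrogen.
Check the 12 heavy atoms by environment: 3× c (aromatic, H0) → match; 3× c (aromatic, H1) → no; 1× F (H0) → no; 2× C (H0) → match; 1× O (H0) → no; 1× O (H1) → no; 1× C (H1) → no.
Summing the matching environments: 3 + 2 = 5 matching atoms.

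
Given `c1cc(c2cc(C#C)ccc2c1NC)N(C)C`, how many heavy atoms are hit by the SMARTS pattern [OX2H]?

The query [OX2H] means: aliphatic oxygen with two connections, one of which is H — an -OH oxygen.
Check the 17 heavy atoms by environment: 5× c (aromatic, H0, X3) → no; 5× c (aromatic, H1, X3) → no; 1× N (H1, X3) → no; 3× C (H3, X4) → no; 1× N (H0, X3) → no; 1× C (H0, X2) → no; 1× C (H1, X2) → no.
No environment satisfies the query, so 0 matching atoms.

0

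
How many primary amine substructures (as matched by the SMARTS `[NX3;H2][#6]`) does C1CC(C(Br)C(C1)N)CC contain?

[NX3;H2][#6] is the SMARTS for a primary amine: a trivalent nitrogen with two H attached to carbon.
Exactly one fragment in the molecule meets all constraints, giving 1 match.

1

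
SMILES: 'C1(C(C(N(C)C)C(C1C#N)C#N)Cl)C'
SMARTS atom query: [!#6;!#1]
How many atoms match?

Check the 14 heavy atoms by environment: 10× C → no; 3× N → match; 1× Cl → match.
Summing the matching environments: 3 + 1 = 4 matching atoms.

4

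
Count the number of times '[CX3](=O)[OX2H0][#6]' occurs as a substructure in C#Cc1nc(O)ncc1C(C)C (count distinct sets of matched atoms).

0

[CX3](=O)[OX2H0][#6] is the SMARTS for an ester: a carbonyl carbon bonded to an oxygen that is itself bonded to carbon (no H on that O).
No fragment in the molecule satisfies every constraint, giving 0 matches.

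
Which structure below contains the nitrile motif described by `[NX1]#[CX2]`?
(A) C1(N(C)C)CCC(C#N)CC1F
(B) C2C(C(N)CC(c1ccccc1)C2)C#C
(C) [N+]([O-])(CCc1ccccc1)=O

A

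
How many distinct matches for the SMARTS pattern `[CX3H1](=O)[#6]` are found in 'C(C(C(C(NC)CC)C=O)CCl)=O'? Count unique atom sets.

[CX3H1](=O)[#6] is the SMARTS for an aldehyde: an sp2 carbon with one H, double-bonded to O and single-bonded to carbon.
The molecule carries 2 separate instances of an aldehyde (-CHO) meeting every constraint; each maps to a distinct set of atoms, giving 2 matches.

2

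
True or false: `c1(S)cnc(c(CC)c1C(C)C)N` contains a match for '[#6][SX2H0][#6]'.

False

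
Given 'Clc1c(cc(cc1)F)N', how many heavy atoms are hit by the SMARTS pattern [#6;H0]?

3

The query [#6;H0] means: any carbon with no attached hydrogen.
Check the 9 heavy atoms by environment: 3× c (aromatic, H1) → no; 3× c (aromatic, H0) → match; 1× Cl (H0) → no; 1× F (H0) → no; 1× N (H2) → no.
That gives 3 matching atoms.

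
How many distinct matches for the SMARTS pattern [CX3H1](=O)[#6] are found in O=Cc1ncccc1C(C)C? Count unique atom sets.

[CX3H1](=O)[#6] is the SMARTS for an aldehyde: an sp2 carbon with one H, double-bonded to O and single-bonded to carbon.
Exactly one fragment in the molecule meets all constraints, giving 1 match.

1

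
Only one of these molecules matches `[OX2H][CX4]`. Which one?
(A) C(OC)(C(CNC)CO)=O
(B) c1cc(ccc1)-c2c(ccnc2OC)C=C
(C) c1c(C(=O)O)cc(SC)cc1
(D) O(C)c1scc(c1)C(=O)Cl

A

[OX2H][CX4] describes a hydroxyl oxygen bound to an sp3 (X4) carbon (an aliphatic alcohol).
(A) contains a hydroxyl group (-OH), which satisfies every atom and bond constraint.
(B) has a methoxy ether (-OCH3) but the oxygen has H0 (ether), not H1.
(C) has a carboxylic acid group (-C(=O)OH) but the -OH is on a CX3 carbonyl carbon, not a CX4 carbon.
(D) has a methoxy ether (-OCH3) but the oxygen has H0 (ether), not H1.
So the answer is (A).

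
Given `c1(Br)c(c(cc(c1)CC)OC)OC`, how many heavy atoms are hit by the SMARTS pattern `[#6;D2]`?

The query [#6;D2] means: any carbon bonded to exactly two heavy atoms.
Check the 13 heavy atoms by environment: 2× c (aromatic, D2) → match; 4× c (aromatic, D3) → no; 1× C (D2) → match; 3× C (D1) → no; 2× O (D2) → no; 1× Br (D1) → no.
Summing the matching environments: 2 + 1 = 3 matching atoms.

3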